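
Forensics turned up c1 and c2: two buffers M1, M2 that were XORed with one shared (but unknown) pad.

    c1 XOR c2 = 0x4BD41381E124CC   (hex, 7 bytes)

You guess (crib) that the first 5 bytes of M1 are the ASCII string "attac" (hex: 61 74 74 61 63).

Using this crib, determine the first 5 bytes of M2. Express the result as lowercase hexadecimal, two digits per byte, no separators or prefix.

2aa067e082

Since c1 ⊕ c2 = M1 ⊕ M2, XORing with the guessed M1 bytes yields the corresponding M2 bytes: M2 = (c1 ⊕ c2) ⊕ M1.
4b ^ 61 = 2a
d4 ^ 74 = a0
13 ^ 74 = 67
81 ^ 61 = e0
e1 ^ 63 = 82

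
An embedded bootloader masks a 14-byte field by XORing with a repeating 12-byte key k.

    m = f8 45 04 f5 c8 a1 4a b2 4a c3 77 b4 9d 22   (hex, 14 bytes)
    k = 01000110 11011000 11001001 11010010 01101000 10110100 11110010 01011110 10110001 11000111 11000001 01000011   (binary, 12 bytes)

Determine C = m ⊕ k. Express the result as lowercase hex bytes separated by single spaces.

be 9d cd 27 a0 15 b8 ec fb 04 b6 f7 db fa

The 12-byte key repeats, so the effective keystream is 46 d8 c9 d2 68 b4 f2 5e b1 c7 c1 43 46 d8.
byte 0: f8 XOR 46 = be
byte 1: 45 XOR d8 = 9d
byte 2: 04 XOR c9 = cd
byte 3: f5 XOR d2 = 27
byte 4: c8 XOR 68 = a0
byte 5: a1 XOR b4 = 15
byte 6: 4a XOR f2 = b8
byte 7: b2 XOR 5e = ec
byte 8: 4a XOR b1 = fb
byte 9: c3 XOR c7 = 04
byte 10: 77 XOR c1 = b6
byte 11: b4 XOR 43 = f7
byte 12: 9d XOR 46 = db
byte 13: 22 XOR d8 = fa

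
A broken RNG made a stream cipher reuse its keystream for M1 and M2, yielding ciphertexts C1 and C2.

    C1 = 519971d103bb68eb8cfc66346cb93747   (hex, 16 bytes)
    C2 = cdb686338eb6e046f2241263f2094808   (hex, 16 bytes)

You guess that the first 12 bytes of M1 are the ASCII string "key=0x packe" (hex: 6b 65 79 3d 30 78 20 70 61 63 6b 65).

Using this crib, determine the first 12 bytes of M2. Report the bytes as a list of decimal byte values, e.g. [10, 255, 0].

First, C1 ⊕ C2 = (M1 ⊕ K) ⊕ (M2 ⊕ K) = M1 ⊕ M2, so the key drops out. Then M2 = (M1 ⊕ M2) ⊕ M1 over the first 12 bytes.
byte 0: (51 xor cd) xor 6b = 9c xor 6b = f7
byte 1: (99 xor b6) xor 65 = 2f xor 65 = 4a
byte 2: (71 xor 86) xor 79 = f7 xor 79 = 8e
byte 3: (d1 xor 33) xor 3d = e2 xor 3d = df
byte 4: (03 xor 8e) xor 30 = 8d xor 30 = bd
byte 5: (bb xor b6) xor 78 = 0d xor 78 = 75
byte 6: (68 xor e0) xor 20 = 88 xor 20 = a8
byte 7: (eb xor 46) xor 70 = ad xor 70 = dd
byte 8: (8c xor f2) xor 61 = 7e xor 61 = 1f
byte 9: (fc xor 24) xor 63 = d8 xor 63 = bb
byte 10: (66 xor 12) xor 6b = 74 xor 6b = 1f
byte 11: (34 xor 63) xor 65 = 57 xor 65 = 32

[247, 74, 142, 223, 189, 117, 168, 221, 31, 187, 31, 50]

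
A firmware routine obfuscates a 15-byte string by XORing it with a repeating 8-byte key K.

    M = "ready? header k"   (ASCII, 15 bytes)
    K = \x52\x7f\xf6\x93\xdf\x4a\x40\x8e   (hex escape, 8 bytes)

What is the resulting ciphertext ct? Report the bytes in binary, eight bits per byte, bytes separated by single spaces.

The 8-byte key repeats, so the effective keystream is 52 7f f6 93 df 4a 40 8e 52 7f f6 93 df 4a 40.
byte 0: 01110010 XOR 01010010 = 00100000
byte 1: 01100101 XOR 01111111 = 00011010
byte 2: 01100001 XOR 11110110 = 10010111
byte 3: 01100100 XOR 10010011 = 11110111
byte 4: 01111001 XOR 11011111 = 10100110
byte 5: 00111111 XOR 01001010 = 01110101
byte 6: 00100000 XOR 01000000 = 01100000
byte 7: 01101000 XOR 10001110 = 11100110
byte 8: 01100101 XOR 01010010 = 00110111
byte 9: 01100001 XOR 01111111 = 00011110
byte 10: 01100100 XOR 11110110 = 10010010
byte 11: 01100101 XOR 10010011 = 11110110
byte 12: 01110010 XOR 11011111 = 10101101
byte 13: 00100000 XOR 01001010 = 01101010
byte 14: 01101011 XOR 01000000 = 00101011

00100000 00011010 10010111 11110111 10100110 01110101 01100000 11100110 00110111 00011110 10010010 11110110 10101101 01101010 00101011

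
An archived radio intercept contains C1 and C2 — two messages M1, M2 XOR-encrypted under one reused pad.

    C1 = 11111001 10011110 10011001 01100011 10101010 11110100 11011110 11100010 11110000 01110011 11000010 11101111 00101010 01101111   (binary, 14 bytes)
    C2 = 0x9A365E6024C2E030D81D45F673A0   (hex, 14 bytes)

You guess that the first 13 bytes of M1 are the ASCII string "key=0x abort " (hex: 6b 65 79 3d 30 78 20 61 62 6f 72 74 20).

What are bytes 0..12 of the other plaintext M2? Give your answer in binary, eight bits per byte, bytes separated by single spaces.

00001000 11001101 10111110 00111110 10111110 01001110 00011110 10110011 01001010 00000001 11110101 01101101 01111001

First, C1 ⊕ C2 = (M1 ⊕ K) ⊕ (M2 ⊕ K) = M1 ⊕ M2, so the key drops out. Then M2 = (M1 ⊕ M2) ⊕ M1 over the first 13 bytes.
byte 0: (f9 xor 9a) xor 6b = 63 xor 6b = 08
byte 1: (9e xor 36) xor 65 = a8 xor 65 = cd
byte 2: (99 xor 5e) xor 79 = c7 xor 79 = be
byte 3: (63 xor 60) xor 3d = 03 xor 3d = 3e
byte 4: (aa xor 24) xor 30 = 8e xor 30 = be
byte 5: (f4 xor c2) xor 78 = 36 xor 78 = 4e
byte 6: (de xor e0) xor 20 = 3e xor 20 = 1e
byte 7: (e2 xor 30) xor 61 = d2 xor 61 = b3
byte 8: (f0 xor d8) xor 62 = 28 xor 62 = 4a
byte 9: (73 xor 1d) xor 6f = 6e xor 6f = 01
byte 10: (c2 xor 45) xor 72 = 87 xor 72 = f5
byte 11: (ef xor f6) xor 74 = 19 xor 74 = 6d
byte 12: (2a xor 73) xor 20 = 59 xor 20 = 79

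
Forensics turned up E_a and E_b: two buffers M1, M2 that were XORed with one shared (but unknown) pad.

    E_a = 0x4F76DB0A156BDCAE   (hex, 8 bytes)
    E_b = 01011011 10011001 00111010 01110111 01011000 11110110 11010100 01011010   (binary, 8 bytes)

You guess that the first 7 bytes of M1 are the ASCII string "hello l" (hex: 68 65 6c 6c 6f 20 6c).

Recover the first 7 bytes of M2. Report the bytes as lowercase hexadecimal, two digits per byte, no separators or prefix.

7c8a8d1122bd64

First, E_a ⊕ E_b = (M1 ⊕ K) ⊕ (M2 ⊕ K) = M1 ⊕ M2, so the key drops out. Then M2 = (M1 ⊕ M2) ⊕ M1 over the first 7 bytes.
byte 0: (4f XOR 5b) XOR 68 = 14 XOR 68 = 7c
byte 1: (76 XOR 99) XOR 65 = ef XOR 65 = 8a
byte 2: (db XOR 3a) XOR 6c = e1 XOR 6c = 8d
byte 3: (0a XOR 77) XOR 6c = 7d XOR 6c = 11
byte 4: (15 XOR 58) XOR 6f = 4d XOR 6f = 22
byte 5: (6b XOR f6) XOR 20 = 9d XOR 20 = bd
byte 6: (dc XOR d4) XOR 6c = 08 XOR 6c = 64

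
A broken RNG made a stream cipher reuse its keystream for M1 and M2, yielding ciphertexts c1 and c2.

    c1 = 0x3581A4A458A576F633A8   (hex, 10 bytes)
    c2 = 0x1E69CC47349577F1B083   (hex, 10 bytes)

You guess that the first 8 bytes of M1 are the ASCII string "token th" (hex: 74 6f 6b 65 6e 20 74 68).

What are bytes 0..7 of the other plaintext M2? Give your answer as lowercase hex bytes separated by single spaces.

First, c1 ⊕ c2 = (M1 ⊕ K) ⊕ (M2 ⊕ K) = M1 ⊕ M2, so the key drops out. Then M2 = (M1 ⊕ M2) ⊕ M1 over the first 8 bytes.
byte 0: (35 xor 1e) xor 74 = 2b xor 74 = 5f
byte 1: (81 xor 69) xor 6f = e8 xor 6f = 87
byte 2: (a4 xor cc) xor 6b = 68 xor 6b = 03
byte 3: (a4 xor 47) xor 65 = e3 xor 65 = 86
byte 4: (58 xor 34) xor 6e = 6c xor 6e = 02
byte 5: (a5 xor 95) xor 20 = 30 xor 20 = 10
byte 6: (76 xor 77) xor 74 = 01 xor 74 = 75
byte 7: (f6 xor f1) xor 68 = 07 xor 68 = 6f

5f 87 03 86 02 10 75 6f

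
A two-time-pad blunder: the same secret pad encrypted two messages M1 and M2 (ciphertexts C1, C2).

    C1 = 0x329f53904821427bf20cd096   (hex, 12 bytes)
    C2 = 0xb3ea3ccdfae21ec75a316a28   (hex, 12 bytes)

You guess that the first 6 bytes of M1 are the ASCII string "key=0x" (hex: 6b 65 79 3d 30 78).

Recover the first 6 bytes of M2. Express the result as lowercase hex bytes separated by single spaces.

First, C1 ⊕ C2 = (M1 ⊕ K) ⊕ (M2 ⊕ K) = M1 ⊕ M2, so the key drops out. Then M2 = (M1 ⊕ M2) ⊕ M1 over the first 6 bytes.
byte 0: (32 xor b3) xor 6b = 81 xor 6b = ea
byte 1: (9f xor ea) xor 65 = 75 xor 65 = 10
byte 2: (53 xor 3c) xor 79 = 6f xor 79 = 16
byte 3: (90 xor cd) xor 3d = 5d xor 3d = 60
byte 4: (48 xor fa) xor 30 = b2 xor 30 = 82
byte 5: (21 xor e2) xor 78 = c3 xor 78 = bb

ea 10 16 60 82 bb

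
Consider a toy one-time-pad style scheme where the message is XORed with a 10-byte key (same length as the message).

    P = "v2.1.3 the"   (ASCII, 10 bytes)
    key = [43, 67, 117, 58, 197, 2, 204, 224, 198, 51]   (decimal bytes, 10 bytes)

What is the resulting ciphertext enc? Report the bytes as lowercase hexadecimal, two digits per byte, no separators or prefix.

01110110 ⊕ 00101011 = 01011101
00110010 ⊕ 01000011 = 01110001
00101110 ⊕ 01110101 = 01011011
00110001 ⊕ 00111010 = 00001011
00101110 ⊕ 11000101 = 11101011
00110011 ⊕ 00000010 = 00110001
00100000 ⊕ 11001100 = 11101100
01110100 ⊕ 11100000 = 10010100
01101000 ⊕ 11000110 = 10101110
01100101 ⊕ 00110011 = 01010110

5d715b0beb31ec94ae56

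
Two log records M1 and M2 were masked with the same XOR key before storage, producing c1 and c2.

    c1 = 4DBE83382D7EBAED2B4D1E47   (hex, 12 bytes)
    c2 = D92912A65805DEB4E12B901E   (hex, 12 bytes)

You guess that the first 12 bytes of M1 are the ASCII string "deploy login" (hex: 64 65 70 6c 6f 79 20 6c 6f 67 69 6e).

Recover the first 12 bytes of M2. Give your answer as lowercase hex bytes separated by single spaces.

First, c1 ⊕ c2 = (M1 ⊕ K) ⊕ (M2 ⊕ K) = M1 ⊕ M2, so the key drops out. Then M2 = (M1 ⊕ M2) ⊕ M1 over the first 12 bytes.
byte 0: (4d ^ d9) ^ 64 = 94 ^ 64 = f0
byte 1: (be ^ 29) ^ 65 = 97 ^ 65 = f2
byte 2: (83 ^ 12) ^ 70 = 91 ^ 70 = e1
byte 3: (38 ^ a6) ^ 6c = 9e ^ 6c = f2
byte 4: (2d ^ 58) ^ 6f = 75 ^ 6f = 1a
byte 5: (7e ^ 05) ^ 79 = 7b ^ 79 = 02
byte 6: (ba ^ de) ^ 20 = 64 ^ 20 = 44
byte 7: (ed ^ b4) ^ 6c = 59 ^ 6c = 35
byte 8: (2b ^ e1) ^ 6f = ca ^ 6f = a5
byte 9: (4d ^ 2b) ^ 67 = 66 ^ 67 = 01
byte 10: (1e ^ 90) ^ 69 = 8e ^ 69 = e7
byte 11: (47 ^ 1e) ^ 6e = 59 ^ 6e = 37

f0 f2 e1 f2 1a 02 44 35 a5 01 e7 37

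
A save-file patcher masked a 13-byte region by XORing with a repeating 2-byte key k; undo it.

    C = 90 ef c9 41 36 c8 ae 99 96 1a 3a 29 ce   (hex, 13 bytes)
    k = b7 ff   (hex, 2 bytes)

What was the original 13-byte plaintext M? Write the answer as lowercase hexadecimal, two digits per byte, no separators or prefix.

27107ebe8137196621e58dd679

The 2-byte key repeats, so the effective keystream is b7 ff b7 ff b7 ff b7 ff b7 ff b7 ff b7.
byte 0: 90 xor b7 = 27
byte 1: ef xor ff = 10
byte 2: c9 xor b7 = 7e
byte 3: 41 xor ff = be
byte 4: 36 xor b7 = 81
byte 5: c8 xor ff = 37
byte 6: ae xor b7 = 19
byte 7: 99 xor ff = 66
byte 8: 96 xor b7 = 21
byte 9: 1a xor ff = e5
byte 10: 3a xor b7 = 8d
byte 11: 29 xor ff = d6
byte 12: ce xor b7 = 79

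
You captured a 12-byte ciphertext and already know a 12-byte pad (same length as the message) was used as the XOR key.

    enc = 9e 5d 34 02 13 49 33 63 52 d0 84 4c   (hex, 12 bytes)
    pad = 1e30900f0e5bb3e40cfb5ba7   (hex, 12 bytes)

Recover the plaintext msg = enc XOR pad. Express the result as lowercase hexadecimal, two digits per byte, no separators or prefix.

byte 0: 10011110 XOR 00011110 = 10000000
byte 1: 01011101 XOR 00110000 = 01101101
byte 2: 00110100 XOR 10010000 = 10100100
byte 3: 00000010 XOR 00001111 = 00001101
byte 4: 00010011 XOR 00001110 = 00011101
byte 5: 01001001 XOR 01011011 = 00010010
byte 6: 00110011 XOR 10110011 = 10000000
byte 7: 01100011 XOR 11100100 = 10000111
byte 8: 01010010 XOR 00001100 = 01011110
byte 9: 11010000 XOR 11111011 = 00101011
byte 10: 10000100 XOR 01011011 = 11011111
byte 11: 01001100 XOR 10100111 = 11101011

806da40d1d1280875e2bdfeb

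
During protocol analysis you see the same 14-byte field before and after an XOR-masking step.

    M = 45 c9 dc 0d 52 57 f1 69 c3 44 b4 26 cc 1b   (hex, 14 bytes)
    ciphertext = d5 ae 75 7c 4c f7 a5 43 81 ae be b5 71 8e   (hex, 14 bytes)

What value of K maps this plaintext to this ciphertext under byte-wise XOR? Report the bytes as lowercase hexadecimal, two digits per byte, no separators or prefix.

Since ciphertext = M ⊕ K, XORing both sides with M gives K = M ⊕ ciphertext.
 69 XOR 213 = 144
201 XOR 174 = 103
220 XOR 117 = 169
 13 XOR 124 = 113
 82 XOR  76 =  30
 87 XOR 247 = 160
241 XOR 165 =  84
105 XOR  67 =  42
195 XOR 129 =  66
 68 XOR 174 = 234
180 XOR 190 =  10
 38 XOR 181 = 147
204 XOR 113 = 189
 27 XOR 142 = 149

9067a9711ea0542a42ea0a93bd95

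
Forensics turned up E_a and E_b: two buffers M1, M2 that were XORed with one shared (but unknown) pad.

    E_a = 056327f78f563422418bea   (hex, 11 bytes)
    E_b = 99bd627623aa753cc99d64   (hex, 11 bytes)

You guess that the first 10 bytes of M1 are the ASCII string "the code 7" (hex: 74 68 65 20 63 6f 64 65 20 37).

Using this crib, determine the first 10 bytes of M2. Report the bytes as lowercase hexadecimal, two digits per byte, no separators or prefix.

First, E_a ⊕ E_b = (M1 ⊕ K) ⊕ (M2 ⊕ K) = M1 ⊕ M2, so the key drops out. Then M2 = (M1 ⊕ M2) ⊕ M1 over the first 10 bytes.
byte 0: (05 XOR 99) XOR 74 = 9c XOR 74 = e8
byte 1: (63 XOR bd) XOR 68 = de XOR 68 = b6
byte 2: (27 XOR 62) XOR 65 = 45 XOR 65 = 20
byte 3: (f7 XOR 76) XOR 20 = 81 XOR 20 = a1
byte 4: (8f XOR 23) XOR 63 = ac XOR 63 = cf
byte 5: (56 XOR aa) XOR 6f = fc XOR 6f = 93
byte 6: (34 XOR 75) XOR 64 = 41 XOR 64 = 25
byte 7: (22 XOR 3c) XOR 65 = 1e XOR 65 = 7b
byte 8: (41 XOR c9) XOR 20 = 88 XOR 20 = a8
byte 9: (8b XOR 9d) XOR 37 = 16 XOR 37 = 21

e8b620a1cf93257ba821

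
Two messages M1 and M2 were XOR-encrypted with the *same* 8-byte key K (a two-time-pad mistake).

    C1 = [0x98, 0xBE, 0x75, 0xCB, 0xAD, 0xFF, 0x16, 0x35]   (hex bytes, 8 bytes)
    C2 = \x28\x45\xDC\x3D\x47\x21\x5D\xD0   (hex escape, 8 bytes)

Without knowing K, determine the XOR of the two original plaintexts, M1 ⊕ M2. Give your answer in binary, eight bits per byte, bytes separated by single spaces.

C1 ⊕ C2 = (M1 ⊕ K) ⊕ (M2 ⊕ K) = M1 ⊕ M2 — the shared key cancels under XOR.
byte 0: 152 ⊕  40 = 176
byte 1: 190 ⊕  69 = 251
byte 2: 117 ⊕ 220 = 169
byte 3: 203 ⊕  61 = 246
byte 4: 173 ⊕  71 = 234
byte 5: 255 ⊕  33 = 222
byte 6:  22 ⊕  93 =  75
byte 7:  53 ⊕ 208 = 229

10110000 11111011 10101001 11110110 11101010 11011110 01001011 11100101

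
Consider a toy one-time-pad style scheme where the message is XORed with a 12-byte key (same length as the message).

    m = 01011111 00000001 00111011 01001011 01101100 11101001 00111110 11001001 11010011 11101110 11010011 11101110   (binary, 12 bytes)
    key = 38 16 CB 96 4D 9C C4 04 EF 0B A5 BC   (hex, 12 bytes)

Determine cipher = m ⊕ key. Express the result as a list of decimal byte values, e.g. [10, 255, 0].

[103, 23, 240, 221, 33, 117, 250, 205, 60, 229, 118, 82]

 95 ⊕  56 = 103
  1 ⊕  22 =  23
 59 ⊕ 203 = 240
 75 ⊕ 150 = 221
108 ⊕  77 =  33
233 ⊕ 156 = 117
 62 ⊕ 196 = 250
201 ⊕   4 = 205
211 ⊕ 239 =  60
238 ⊕  11 = 229
211 ⊕ 165 = 118
238 ⊕ 188 =  82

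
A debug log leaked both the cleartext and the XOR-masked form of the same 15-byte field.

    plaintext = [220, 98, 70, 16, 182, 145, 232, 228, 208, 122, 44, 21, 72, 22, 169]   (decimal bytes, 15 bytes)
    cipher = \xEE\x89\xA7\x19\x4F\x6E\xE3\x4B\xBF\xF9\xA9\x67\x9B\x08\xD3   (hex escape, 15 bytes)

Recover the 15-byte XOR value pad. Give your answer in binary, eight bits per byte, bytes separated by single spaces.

Since cipher = plaintext ⊕ pad, XORing both sides with plaintext gives pad = plaintext ⊕ cipher.
byte 0: 220 ⊕ 238 =  50
byte 1:  98 ⊕ 137 = 235
byte 2:  70 ⊕ 167 = 225
byte 3:  16 ⊕  25 =   9
byte 4: 182 ⊕  79 = 249
byte 5: 145 ⊕ 110 = 255
byte 6: 232 ⊕ 227 =  11
byte 7: 228 ⊕  75 = 175
byte 8: 208 ⊕ 191 = 111
byte 9: 122 ⊕ 249 = 131
byte 10:  44 ⊕ 169 = 133
byte 11:  21 ⊕ 103 = 114
byte 12:  72 ⊕ 155 = 211
byte 13:  22 ⊕   8 =  30
byte 14: 169 ⊕ 211 = 122

00110010 11101011 11100001 00001001 11111001 11111111 00001011 10101111 01101111 10000011 10000101 01110010 11010011 00011110 01111010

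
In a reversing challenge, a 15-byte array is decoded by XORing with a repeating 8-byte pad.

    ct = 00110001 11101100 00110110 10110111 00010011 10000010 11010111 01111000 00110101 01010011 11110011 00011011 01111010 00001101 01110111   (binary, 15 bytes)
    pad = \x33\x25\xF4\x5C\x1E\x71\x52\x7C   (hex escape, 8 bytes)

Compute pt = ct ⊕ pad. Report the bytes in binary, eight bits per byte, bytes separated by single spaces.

The 8-byte key repeats, so the effective keystream is 33 25 f4 5c 1e 71 52 7c 33 25 f4 5c 1e 71 52.
byte 0: 31 XOR 33 = 02
byte 1: ec XOR 25 = c9
byte 2: 36 XOR f4 = c2
byte 3: b7 XOR 5c = eb
byte 4: 13 XOR 1e = 0d
byte 5: 82 XOR 71 = f3
byte 6: d7 XOR 52 = 85
byte 7: 78 XOR 7c = 04
byte 8: 35 XOR 33 = 06
byte 9: 53 XOR 25 = 76
byte 10: f3 XOR f4 = 07
byte 11: 1b XOR 5c = 47
byte 12: 7a XOR 1e = 64
byte 13: 0d XOR 71 = 7c
byte 14: 77 XOR 52 = 25

00000010 11001001 11000010 11101011 00001101 11110011 10000101 00000100 00000110 01110110 00000111 01000111 01100100 01111100 00100101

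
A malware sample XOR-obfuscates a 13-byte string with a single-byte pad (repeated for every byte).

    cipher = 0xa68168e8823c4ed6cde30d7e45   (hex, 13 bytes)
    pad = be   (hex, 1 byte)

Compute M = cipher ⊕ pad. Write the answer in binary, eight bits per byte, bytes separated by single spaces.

The 1-byte key repeats, so the effective keystream is be be be be be be be be be be be be be.
byte 0: a6 ^ be = 18
byte 1: 81 ^ be = 3f
byte 2: 68 ^ be = d6
byte 3: e8 ^ be = 56
byte 4: 82 ^ be = 3c
byte 5: 3c ^ be = 82
byte 6: 4e ^ be = f0
byte 7: d6 ^ be = 68
byte 8: cd ^ be = 73
byte 9: e3 ^ be = 5d
byte 10: 0d ^ be = b3
byte 11: 7e ^ be = c0
byte 12: 45 ^ be = fb

00011000 00111111 11010110 01010110 00111100 10000010 11110000 01101000 01110011 01011101 10110011 11000000 11111011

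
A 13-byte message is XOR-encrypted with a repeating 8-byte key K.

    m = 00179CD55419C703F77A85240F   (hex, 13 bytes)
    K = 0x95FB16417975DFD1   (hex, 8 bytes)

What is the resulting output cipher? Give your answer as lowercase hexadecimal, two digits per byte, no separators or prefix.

95ec8a942d6c18d26281936576

The 8-byte key repeats, so the effective keystream is 95 fb 16 41 79 75 df d1 95 fb 16 41 79.
byte 0: 00 XOR 95 = 95
byte 1: 17 XOR fb = ec
byte 2: 9c XOR 16 = 8a
byte 3: d5 XOR 41 = 94
byte 4: 54 XOR 79 = 2d
byte 5: 19 XOR 75 = 6c
byte 6: c7 XOR df = 18
byte 7: 03 XOR d1 = d2
byte 8: f7 XOR 95 = 62
byte 9: 7a XOR fb = 81
byte 10: 85 XOR 16 = 93
byte 11: 24 XOR 41 = 65
byte 12: 0f XOR 79 = 76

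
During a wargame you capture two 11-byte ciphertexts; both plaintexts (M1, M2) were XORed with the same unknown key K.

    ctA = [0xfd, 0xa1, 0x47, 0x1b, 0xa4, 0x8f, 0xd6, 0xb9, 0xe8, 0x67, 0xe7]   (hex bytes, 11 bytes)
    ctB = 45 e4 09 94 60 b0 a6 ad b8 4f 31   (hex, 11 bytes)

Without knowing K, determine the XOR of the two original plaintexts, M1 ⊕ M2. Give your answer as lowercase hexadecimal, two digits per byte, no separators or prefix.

b8454e8fc43f70145028d6

ctA ⊕ ctB = (M1 ⊕ K) ⊕ (M2 ⊕ K) = M1 ⊕ M2 — the shared key cancels under XOR.
fd xor 45 = b8
a1 xor e4 = 45
47 xor 09 = 4e
1b xor 94 = 8f
a4 xor 60 = c4
8f xor b0 = 3f
d6 xor a6 = 70
b9 xor ad = 14
e8 xor b8 = 50
67 xor 4f = 28
e7 xor 31 = d6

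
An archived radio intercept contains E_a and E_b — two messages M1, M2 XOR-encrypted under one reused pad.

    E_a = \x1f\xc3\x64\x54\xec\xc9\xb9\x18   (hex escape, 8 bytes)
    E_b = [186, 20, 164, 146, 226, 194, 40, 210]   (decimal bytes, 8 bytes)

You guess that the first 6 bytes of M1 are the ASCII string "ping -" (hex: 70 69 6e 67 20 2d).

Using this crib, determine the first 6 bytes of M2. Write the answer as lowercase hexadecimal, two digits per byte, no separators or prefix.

First, E_a ⊕ E_b = (M1 ⊕ K) ⊕ (M2 ⊕ K) = M1 ⊕ M2, so the key drops out. Then M2 = (M1 ⊕ M2) ⊕ M1 over the first 6 bytes.
byte 0: (1f xor ba) xor 70 = a5 xor 70 = d5
byte 1: (c3 xor 14) xor 69 = d7 xor 69 = be
byte 2: (64 xor a4) xor 6e = c0 xor 6e = ae
byte 3: (54 xor 92) xor 67 = c6 xor 67 = a1
byte 4: (ec xor e2) xor 20 = 0e xor 20 = 2e
byte 5: (c9 xor c2) xor 2d = 0b xor 2d = 26

d5beaea12e26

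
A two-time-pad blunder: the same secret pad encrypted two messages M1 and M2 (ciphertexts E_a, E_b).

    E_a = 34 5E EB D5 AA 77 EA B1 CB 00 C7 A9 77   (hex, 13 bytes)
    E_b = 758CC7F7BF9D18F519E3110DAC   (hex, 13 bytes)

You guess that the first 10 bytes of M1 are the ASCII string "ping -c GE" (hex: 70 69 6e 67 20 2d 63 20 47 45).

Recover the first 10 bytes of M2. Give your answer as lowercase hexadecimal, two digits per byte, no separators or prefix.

31bb424535c7916495a6

First, E_a ⊕ E_b = (M1 ⊕ K) ⊕ (M2 ⊕ K) = M1 ⊕ M2, so the key drops out. Then M2 = (M1 ⊕ M2) ⊕ M1 over the first 10 bytes.
byte 0: (34 XOR 75) XOR 70 = 41 XOR 70 = 31
byte 1: (5e XOR 8c) XOR 69 = d2 XOR 69 = bb
byte 2: (eb XOR c7) XOR 6e = 2c XOR 6e = 42
byte 3: (d5 XOR f7) XOR 67 = 22 XOR 67 = 45
byte 4: (aa XOR bf) XOR 20 = 15 XOR 20 = 35
byte 5: (77 XOR 9d) XOR 2d = ea XOR 2d = c7
byte 6: (ea XOR 18) XOR 63 = f2 XOR 63 = 91
byte 7: (b1 XOR f5) XOR 20 = 44 XOR 20 = 64
byte 8: (cb XOR 19) XOR 47 = d2 XOR 47 = 95
byte 9: (00 XOR e3) XOR 45 = e3 XOR 45 = a6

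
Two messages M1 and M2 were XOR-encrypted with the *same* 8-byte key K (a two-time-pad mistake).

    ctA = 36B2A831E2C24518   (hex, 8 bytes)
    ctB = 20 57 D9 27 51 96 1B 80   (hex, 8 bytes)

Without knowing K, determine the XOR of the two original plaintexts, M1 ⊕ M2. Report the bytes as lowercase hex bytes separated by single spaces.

ctA ⊕ ctB = (M1 ⊕ K) ⊕ (M2 ⊕ K) = M1 ⊕ M2 — the shared key cancels under XOR.
byte 0: 36 ⊕ 20 = 16
byte 1: b2 ⊕ 57 = e5
byte 2: a8 ⊕ d9 = 71
byte 3: 31 ⊕ 27 = 16
byte 4: e2 ⊕ 51 = b3
byte 5: c2 ⊕ 96 = 54
byte 6: 45 ⊕ 1b = 5e
byte 7: 18 ⊕ 80 = 98

16 e5 71 16 b3 54 5e 98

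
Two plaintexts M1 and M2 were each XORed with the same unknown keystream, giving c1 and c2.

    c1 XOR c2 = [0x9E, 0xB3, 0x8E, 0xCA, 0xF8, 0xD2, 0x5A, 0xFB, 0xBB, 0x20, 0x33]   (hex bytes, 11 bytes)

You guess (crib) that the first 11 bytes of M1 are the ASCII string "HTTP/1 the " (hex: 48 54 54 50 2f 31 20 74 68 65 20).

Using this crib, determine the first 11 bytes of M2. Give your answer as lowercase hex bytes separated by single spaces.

Since c1 ⊕ c2 = M1 ⊕ M2, XORing with the guessed M1 bytes yields the corresponding M2 bytes: M2 = (c1 ⊕ c2) ⊕ M1.
9e ^ 48 = d6
b3 ^ 54 = e7
8e ^ 54 = da
ca ^ 50 = 9a
f8 ^ 2f = d7
d2 ^ 31 = e3
5a ^ 20 = 7a
fb ^ 74 = 8f
bb ^ 68 = d3
20 ^ 65 = 45
33 ^ 20 = 13

d6 e7 da 9a d7 e3 7a 8f d3 45 13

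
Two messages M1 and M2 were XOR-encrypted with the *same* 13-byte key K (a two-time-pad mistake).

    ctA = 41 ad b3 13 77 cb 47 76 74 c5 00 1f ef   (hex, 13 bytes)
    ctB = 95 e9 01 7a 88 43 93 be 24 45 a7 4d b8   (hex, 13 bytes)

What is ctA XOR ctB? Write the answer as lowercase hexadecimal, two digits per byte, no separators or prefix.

d444b269ff88d4c85080a75257

ctA ⊕ ctB = (M1 ⊕ K) ⊕ (M2 ⊕ K) = M1 ⊕ M2 — the shared key cancels under XOR.
byte 0: 41 XOR 95 = d4
byte 1: ad XOR e9 = 44
byte 2: b3 XOR 01 = b2
byte 3: 13 XOR 7a = 69
byte 4: 77 XOR 88 = ff
byte 5: cb XOR 43 = 88
byte 6: 47 XOR 93 = d4
byte 7: 76 XOR be = c8
byte 8: 74 XOR 24 = 50
byte 9: c5 XOR 45 = 80
byte 10: 00 XOR a7 = a7
byte 11: 1f XOR 4d = 52
byte 12: ef XOR b8 = 57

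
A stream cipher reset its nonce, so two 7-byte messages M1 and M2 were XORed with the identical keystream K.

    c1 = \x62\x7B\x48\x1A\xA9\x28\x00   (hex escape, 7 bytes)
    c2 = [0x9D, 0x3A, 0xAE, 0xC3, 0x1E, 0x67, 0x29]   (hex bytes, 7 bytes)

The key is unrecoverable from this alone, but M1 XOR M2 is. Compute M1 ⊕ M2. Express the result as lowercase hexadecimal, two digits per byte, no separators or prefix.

ff41e6d9b74f29

c1 ⊕ c2 = (M1 ⊕ K) ⊕ (M2 ⊕ K) = M1 ⊕ M2 — the shared key cancels under XOR.
byte 0: 62 xor 9d = ff
byte 1: 7b xor 3a = 41
byte 2: 48 xor ae = e6
byte 3: 1a xor c3 = d9
byte 4: a9 xor 1e = b7
byte 5: 28 xor 67 = 4f
byte 6: 00 xor 29 = 29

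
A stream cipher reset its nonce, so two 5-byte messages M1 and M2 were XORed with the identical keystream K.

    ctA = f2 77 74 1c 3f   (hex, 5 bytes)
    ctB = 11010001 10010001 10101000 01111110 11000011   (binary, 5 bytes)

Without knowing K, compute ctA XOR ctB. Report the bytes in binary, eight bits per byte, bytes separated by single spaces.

00100011 11100110 11011100 01100010 11111100

ctA ⊕ ctB = (M1 ⊕ K) ⊕ (M2 ⊕ K) = M1 ⊕ M2 — the shared key cancels under XOR.
f2 ⊕ d1 = 23
77 ⊕ 91 = e6
74 ⊕ a8 = dc
1c ⊕ 7e = 62
3f ⊕ c3 = fc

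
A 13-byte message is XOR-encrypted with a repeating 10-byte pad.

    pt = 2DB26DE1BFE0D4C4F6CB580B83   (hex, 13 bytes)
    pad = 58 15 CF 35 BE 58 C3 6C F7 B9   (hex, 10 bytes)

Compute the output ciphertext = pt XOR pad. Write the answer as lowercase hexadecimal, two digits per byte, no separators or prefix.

75a7a2d401b817a80172001e4c

The 10-byte key repeats, so the effective keystream is 58 15 cf 35 be 58 c3 6c f7 b9 58 15 cf.
byte 0: 2d XOR 58 = 75
byte 1: b2 XOR 15 = a7
byte 2: 6d XOR cf = a2
byte 3: e1 XOR 35 = d4
byte 4: bf XOR be = 01
byte 5: e0 XOR 58 = b8
byte 6: d4 XOR c3 = 17
byte 7: c4 XOR 6c = a8
byte 8: f6 XOR f7 = 01
byte 9: cb XOR b9 = 72
byte 10: 58 XOR 58 = 00
byte 11: 0b XOR 15 = 1e
byte 12: 83 XOR cf = 4c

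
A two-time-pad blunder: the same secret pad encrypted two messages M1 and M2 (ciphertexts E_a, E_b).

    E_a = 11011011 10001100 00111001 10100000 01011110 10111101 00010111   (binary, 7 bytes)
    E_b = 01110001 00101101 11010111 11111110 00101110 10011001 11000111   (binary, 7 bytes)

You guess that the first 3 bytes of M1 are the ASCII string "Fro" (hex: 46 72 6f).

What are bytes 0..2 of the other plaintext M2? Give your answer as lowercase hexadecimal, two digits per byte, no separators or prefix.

First, E_a ⊕ E_b = (M1 ⊕ K) ⊕ (M2 ⊕ K) = M1 ⊕ M2, so the key drops out. Then M2 = (M1 ⊕ M2) ⊕ M1 over the first 3 bytes.
byte 0: (db ⊕ 71) ⊕ 46 = aa ⊕ 46 = ec
byte 1: (8c ⊕ 2d) ⊕ 72 = a1 ⊕ 72 = d3
byte 2: (39 ⊕ d7) ⊕ 6f = ee ⊕ 6f = 81

ecd381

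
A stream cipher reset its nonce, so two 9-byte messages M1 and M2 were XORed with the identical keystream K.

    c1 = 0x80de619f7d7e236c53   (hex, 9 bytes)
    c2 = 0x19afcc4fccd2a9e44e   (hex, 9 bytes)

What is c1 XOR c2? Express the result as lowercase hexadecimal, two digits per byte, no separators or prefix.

9971add0b1ac8a881d

c1 ⊕ c2 = (M1 ⊕ K) ⊕ (M2 ⊕ K) = M1 ⊕ M2 — the shared key cancels under XOR.
byte 0: 10000000 ⊕ 00011001 = 10011001
byte 1: 11011110 ⊕ 10101111 = 01110001
byte 2: 01100001 ⊕ 11001100 = 10101101
byte 3: 10011111 ⊕ 01001111 = 11010000
byte 4: 01111101 ⊕ 11001100 = 10110001
byte 5: 01111110 ⊕ 11010010 = 10101100
byte 6: 00100011 ⊕ 10101001 = 10001010
byte 7: 01101100 ⊕ 11100100 = 10001000
byte 8: 01010011 ⊕ 01001110 = 00011101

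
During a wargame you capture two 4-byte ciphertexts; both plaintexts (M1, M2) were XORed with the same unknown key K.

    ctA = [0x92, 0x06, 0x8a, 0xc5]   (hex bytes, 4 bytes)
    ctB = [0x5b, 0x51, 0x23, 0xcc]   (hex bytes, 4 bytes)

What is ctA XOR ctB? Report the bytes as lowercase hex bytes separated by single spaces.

ctA ⊕ ctB = (M1 ⊕ K) ⊕ (M2 ⊕ K) = M1 ⊕ M2 — the shared key cancels under XOR.
92 XOR 5b = c9
06 XOR 51 = 57
8a XOR 23 = a9
c5 XOR cc = 09

c9 57 a9 09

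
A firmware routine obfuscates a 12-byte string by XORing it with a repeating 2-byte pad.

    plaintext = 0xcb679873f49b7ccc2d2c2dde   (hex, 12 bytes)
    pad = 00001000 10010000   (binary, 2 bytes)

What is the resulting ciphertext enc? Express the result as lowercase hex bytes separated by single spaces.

The 2-byte key repeats, so the effective keystream is 08 90 08 90 08 90 08 90 08 90 08 90.
byte 0: cb xor 08 = c3
byte 1: 67 xor 90 = f7
byte 2: 98 xor 08 = 90
byte 3: 73 xor 90 = e3
byte 4: f4 xor 08 = fc
byte 5: 9b xor 90 = 0b
byte 6: 7c xor 08 = 74
byte 7: cc xor 90 = 5c
byte 8: 2d xor 08 = 25
byte 9: 2c xor 90 = bc
byte 10: 2d xor 08 = 25
byte 11: de xor 90 = 4e

c3 f7 90 e3 fc 0b 74 5c 25 bc 25 4e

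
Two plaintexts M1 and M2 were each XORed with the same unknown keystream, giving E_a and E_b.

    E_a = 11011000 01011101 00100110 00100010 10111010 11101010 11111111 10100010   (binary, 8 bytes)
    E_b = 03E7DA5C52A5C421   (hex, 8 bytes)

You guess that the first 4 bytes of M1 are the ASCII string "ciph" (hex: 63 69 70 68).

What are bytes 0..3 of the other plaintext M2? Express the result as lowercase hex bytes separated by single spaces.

b8 d3 8c 16

First, E_a ⊕ E_b = (M1 ⊕ K) ⊕ (M2 ⊕ K) = M1 ⊕ M2, so the key drops out. Then M2 = (M1 ⊕ M2) ⊕ M1 over the first 4 bytes.
byte 0: (d8 XOR 03) XOR 63 = db XOR 63 = b8
byte 1: (5d XOR e7) XOR 69 = ba XOR 69 = d3
byte 2: (26 XOR da) XOR 70 = fc XOR 70 = 8c
byte 3: (22 XOR 5c) XOR 68 = 7e XOR 68 = 16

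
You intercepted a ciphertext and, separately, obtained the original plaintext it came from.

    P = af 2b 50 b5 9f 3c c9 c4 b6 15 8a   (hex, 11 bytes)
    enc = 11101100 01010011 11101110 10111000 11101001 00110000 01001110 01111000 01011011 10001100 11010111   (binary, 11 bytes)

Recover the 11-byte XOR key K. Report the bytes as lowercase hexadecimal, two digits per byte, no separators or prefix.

4378be0d760c87bced995d

Since enc = P ⊕ K, XORing both sides with P gives K = P ⊕ enc.
byte 0: af xor ec = 43
byte 1: 2b xor 53 = 78
byte 2: 50 xor ee = be
byte 3: b5 xor b8 = 0d
byte 4: 9f xor e9 = 76
byte 5: 3c xor 30 = 0c
byte 6: c9 xor 4e = 87
byte 7: c4 xor 78 = bc
byte 8: b6 xor 5b = ed
byte 9: 15 xor 8c = 99
byte 10: 8a xor d7 = 5d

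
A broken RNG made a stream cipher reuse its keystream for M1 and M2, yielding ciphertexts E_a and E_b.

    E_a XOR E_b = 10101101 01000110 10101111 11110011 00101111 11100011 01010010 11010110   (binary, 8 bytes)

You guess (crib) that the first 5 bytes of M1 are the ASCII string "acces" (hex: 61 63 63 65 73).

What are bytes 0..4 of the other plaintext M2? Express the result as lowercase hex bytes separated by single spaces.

Since E_a ⊕ E_b = M1 ⊕ M2, XORing with the guessed M1 bytes yields the corresponding M2 bytes: M2 = (E_a ⊕ E_b) ⊕ M1.
ad ⊕ 61 = cc
46 ⊕ 63 = 25
af ⊕ 63 = cc
f3 ⊕ 65 = 96
2f ⊕ 73 = 5c

cc 25 cc 96 5c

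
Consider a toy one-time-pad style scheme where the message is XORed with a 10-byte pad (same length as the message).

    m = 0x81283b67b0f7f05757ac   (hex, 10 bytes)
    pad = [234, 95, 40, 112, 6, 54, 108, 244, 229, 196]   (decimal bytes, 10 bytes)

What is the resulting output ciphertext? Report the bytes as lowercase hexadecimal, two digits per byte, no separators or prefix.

6b771317b6c19ca3b268

XOR is its own inverse, so applying the key byte-wise gives the result directly.
byte 0: 10000001 XOR 11101010 = 01101011
byte 1: 00101000 XOR 01011111 = 01110111
byte 2: 00111011 XOR 00101000 = 00010011
byte 3: 01100111 XOR 01110000 = 00010111
byte 4: 10110000 XOR 00000110 = 10110110
byte 5: 11110111 XOR 00110110 = 11000001
byte 6: 11110000 XOR 01101100 = 10011100
byte 7: 01010111 XOR 11110100 = 10100011
byte 8: 01010111 XOR 11100101 = 10110010
byte 9: 10101100 XOR 11000100 = 01101000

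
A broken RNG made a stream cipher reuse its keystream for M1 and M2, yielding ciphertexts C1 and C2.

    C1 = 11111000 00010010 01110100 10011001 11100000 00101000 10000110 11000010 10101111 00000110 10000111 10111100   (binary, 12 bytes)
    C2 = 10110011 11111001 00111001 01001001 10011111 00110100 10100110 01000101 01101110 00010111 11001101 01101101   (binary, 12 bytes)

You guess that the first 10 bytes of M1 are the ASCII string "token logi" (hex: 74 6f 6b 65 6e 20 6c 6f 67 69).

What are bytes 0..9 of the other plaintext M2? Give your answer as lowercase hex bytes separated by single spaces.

3f 84 26 b5 11 3c 4c e8 a6 78

First, C1 ⊕ C2 = (M1 ⊕ K) ⊕ (M2 ⊕ K) = M1 ⊕ M2, so the key drops out. Then M2 = (M1 ⊕ M2) ⊕ M1 over the first 10 bytes.
byte 0: (f8 ^ b3) ^ 74 = 4b ^ 74 = 3f
byte 1: (12 ^ f9) ^ 6f = eb ^ 6f = 84
byte 2: (74 ^ 39) ^ 6b = 4d ^ 6b = 26
byte 3: (99 ^ 49) ^ 65 = d0 ^ 65 = b5
byte 4: (e0 ^ 9f) ^ 6e = 7f ^ 6e = 11
byte 5: (28 ^ 34) ^ 20 = 1c ^ 20 = 3c
byte 6: (86 ^ a6) ^ 6c = 20 ^ 6c = 4c
byte 7: (c2 ^ 45) ^ 6f = 87 ^ 6f = e8
byte 8: (af ^ 6e) ^ 67 = c1 ^ 67 = a6
byte 9: (06 ^ 17) ^ 69 = 11 ^ 69 = 78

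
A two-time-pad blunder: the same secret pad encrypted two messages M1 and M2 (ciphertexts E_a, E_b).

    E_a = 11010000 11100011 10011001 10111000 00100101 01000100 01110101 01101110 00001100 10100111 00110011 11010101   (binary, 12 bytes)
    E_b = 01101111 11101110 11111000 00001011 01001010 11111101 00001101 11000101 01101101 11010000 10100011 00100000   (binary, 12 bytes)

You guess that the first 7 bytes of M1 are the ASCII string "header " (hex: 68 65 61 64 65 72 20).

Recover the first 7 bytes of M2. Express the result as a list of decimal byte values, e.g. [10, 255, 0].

First, E_a ⊕ E_b = (M1 ⊕ K) ⊕ (M2 ⊕ K) = M1 ⊕ M2, so the key drops out. Then M2 = (M1 ⊕ M2) ⊕ M1 over the first 7 bytes.
byte 0: (d0 ^ 6f) ^ 68 = bf ^ 68 = d7
byte 1: (e3 ^ ee) ^ 65 = 0d ^ 65 = 68
byte 2: (99 ^ f8) ^ 61 = 61 ^ 61 = 00
byte 3: (b8 ^ 0b) ^ 64 = b3 ^ 64 = d7
byte 4: (25 ^ 4a) ^ 65 = 6f ^ 65 = 0a
byte 5: (44 ^ fd) ^ 72 = b9 ^ 72 = cb
byte 6: (75 ^ 0d) ^ 20 = 78 ^ 20 = 58

[215, 104, 0, 215, 10, 203, 88]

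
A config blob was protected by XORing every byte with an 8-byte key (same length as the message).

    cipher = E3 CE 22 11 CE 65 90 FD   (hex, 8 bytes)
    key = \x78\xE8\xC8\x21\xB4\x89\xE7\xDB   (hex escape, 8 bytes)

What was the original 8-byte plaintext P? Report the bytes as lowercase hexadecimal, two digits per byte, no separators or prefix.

9b26ea307aec7726

227 ⊕ 120 = 155
206 ⊕ 232 =  38
 34 ⊕ 200 = 234
 17 ⊕  33 =  48
206 ⊕ 180 = 122
101 ⊕ 137 = 236
144 ⊕ 231 = 119
253 ⊕ 219 =  38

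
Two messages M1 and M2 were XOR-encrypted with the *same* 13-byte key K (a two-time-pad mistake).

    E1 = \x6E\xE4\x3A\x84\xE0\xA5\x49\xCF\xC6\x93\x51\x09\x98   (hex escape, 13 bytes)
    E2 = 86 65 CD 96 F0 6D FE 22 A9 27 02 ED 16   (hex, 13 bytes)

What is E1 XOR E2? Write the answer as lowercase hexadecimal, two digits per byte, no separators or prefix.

E1 ⊕ E2 = (M1 ⊕ K) ⊕ (M2 ⊕ K) = M1 ⊕ M2 — the shared key cancels under XOR.
byte 0: 6e XOR 86 = e8
byte 1: e4 XOR 65 = 81
byte 2: 3a XOR cd = f7
byte 3: 84 XOR 96 = 12
byte 4: e0 XOR f0 = 10
byte 5: a5 XOR 6d = c8
byte 6: 49 XOR fe = b7
byte 7: cf XOR 22 = ed
byte 8: c6 XOR a9 = 6f
byte 9: 93 XOR 27 = b4
byte 10: 51 XOR 02 = 53
byte 11: 09 XOR ed = e4
byte 12: 98 XOR 16 = 8e

e881f71210c8b7ed6fb453e48e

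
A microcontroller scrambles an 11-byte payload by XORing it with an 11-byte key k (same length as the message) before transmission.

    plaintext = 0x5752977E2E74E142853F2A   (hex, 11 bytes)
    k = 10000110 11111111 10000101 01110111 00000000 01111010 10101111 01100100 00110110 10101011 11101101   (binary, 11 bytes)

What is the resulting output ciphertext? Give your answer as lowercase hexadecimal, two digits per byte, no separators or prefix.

XOR is its own inverse, so applying the key byte-wise gives the result directly.
byte 0: 01010111 ⊕ 10000110 = 11010001
byte 1: 01010010 ⊕ 11111111 = 10101101
byte 2: 10010111 ⊕ 10000101 = 00010010
byte 3: 01111110 ⊕ 01110111 = 00001001
byte 4: 00101110 ⊕ 00000000 = 00101110
byte 5: 01110100 ⊕ 01111010 = 00001110
byte 6: 11100001 ⊕ 10101111 = 01001110
byte 7: 01000010 ⊕ 01100100 = 00100110
byte 8: 10000101 ⊕ 00110110 = 10110011
byte 9: 00111111 ⊕ 10101011 = 10010100
byte 10: 00101010 ⊕ 11101101 = 11000111

d1ad12092e0e4e26b394c7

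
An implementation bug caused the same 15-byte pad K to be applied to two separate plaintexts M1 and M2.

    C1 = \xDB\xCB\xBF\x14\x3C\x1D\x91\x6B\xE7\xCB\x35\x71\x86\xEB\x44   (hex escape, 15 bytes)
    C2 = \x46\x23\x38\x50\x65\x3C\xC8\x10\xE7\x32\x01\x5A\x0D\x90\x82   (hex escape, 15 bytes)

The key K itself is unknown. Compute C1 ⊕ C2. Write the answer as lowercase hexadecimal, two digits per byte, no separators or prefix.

C1 ⊕ C2 = (M1 ⊕ K) ⊕ (M2 ⊕ K) = M1 ⊕ M2 — the shared key cancels under XOR.
219 XOR  70 = 157
203 XOR  35 = 232
191 XOR  56 = 135
 20 XOR  80 =  68
 60 XOR 101 =  89
 29 XOR  60 =  33
145 XOR 200 =  89
107 XOR  16 = 123
231 XOR 231 =   0
203 XOR  50 = 249
 53 XOR   1 =  52
113 XOR  90 =  43
134 XOR  13 = 139
235 XOR 144 = 123
 68 XOR 130 = 198

9de887445921597b00f9342b8b7bc6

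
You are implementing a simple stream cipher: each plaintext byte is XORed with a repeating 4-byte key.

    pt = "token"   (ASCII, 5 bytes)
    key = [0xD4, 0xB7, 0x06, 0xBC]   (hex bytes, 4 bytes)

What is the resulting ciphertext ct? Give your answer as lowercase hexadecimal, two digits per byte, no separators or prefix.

a0d86dd9ba

The 4-byte key repeats, so the effective keystream is d4 b7 06 bc d4.
byte 0: 116 ⊕ 212 = 160
byte 1: 111 ⊕ 183 = 216
byte 2: 107 ⊕   6 = 109
byte 3: 101 ⊕ 188 = 217
byte 4: 110 ⊕ 212 = 186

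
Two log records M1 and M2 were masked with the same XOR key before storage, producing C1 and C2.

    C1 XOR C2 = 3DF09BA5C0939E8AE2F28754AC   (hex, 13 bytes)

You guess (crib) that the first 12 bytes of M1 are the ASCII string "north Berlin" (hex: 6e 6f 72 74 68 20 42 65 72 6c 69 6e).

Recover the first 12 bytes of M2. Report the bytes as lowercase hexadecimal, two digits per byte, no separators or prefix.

Since C1 ⊕ C2 = M1 ⊕ M2, XORing with the guessed M1 bytes yields the corresponding M2 bytes: M2 = (C1 ⊕ C2) ⊕ M1.
3d xor 6e = 53
f0 xor 6f = 9f
9b xor 72 = e9
a5 xor 74 = d1
c0 xor 68 = a8
93 xor 20 = b3
9e xor 42 = dc
8a xor 65 = ef
e2 xor 72 = 90
f2 xor 6c = 9e
87 xor 69 = ee
54 xor 6e = 3a

539fe9d1a8b3dcef909eee3a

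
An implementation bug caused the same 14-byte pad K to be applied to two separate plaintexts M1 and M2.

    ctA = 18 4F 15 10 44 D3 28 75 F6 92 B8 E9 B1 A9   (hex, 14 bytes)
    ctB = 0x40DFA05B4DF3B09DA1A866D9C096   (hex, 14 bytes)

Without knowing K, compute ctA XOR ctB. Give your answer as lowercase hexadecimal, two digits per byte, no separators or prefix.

ctA ⊕ ctB = (M1 ⊕ K) ⊕ (M2 ⊕ K) = M1 ⊕ M2 — the shared key cancels under XOR.
 24 XOR  64 =  88
 79 XOR 223 = 144
 21 XOR 160 = 181
 16 XOR  91 =  75
 68 XOR  77 =   9
211 XOR 243 =  32
 40 XOR 176 = 152
117 XOR 157 = 232
246 XOR 161 =  87
146 XOR 168 =  58
184 XOR 102 = 222
233 XOR 217 =  48
177 XOR 192 = 113
169 XOR 150 =  63

5890b54b092098e8573ade30713f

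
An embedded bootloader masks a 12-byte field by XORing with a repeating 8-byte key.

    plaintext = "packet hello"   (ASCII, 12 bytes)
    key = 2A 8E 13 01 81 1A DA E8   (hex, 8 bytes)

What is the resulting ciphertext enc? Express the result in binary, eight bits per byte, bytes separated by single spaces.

01011010 11101111 01110000 01101010 11100100 01101110 11111010 10000000 01001111 11100010 01111111 01101110

The 8-byte key repeats, so the effective keystream is 2a 8e 13 01 81 1a da e8 2a 8e 13 01.
byte 0: 70 XOR 2a = 5a
byte 1: 61 XOR 8e = ef
byte 2: 63 XOR 13 = 70
byte 3: 6b XOR 01 = 6a
byte 4: 65 XOR 81 = e4
byte 5: 74 XOR 1a = 6e
byte 6: 20 XOR da = fa
byte 7: 68 XOR e8 = 80
byte 8: 65 XOR 2a = 4f
byte 9: 6c XOR 8e = e2
byte 10: 6c XOR 13 = 7f
byte 11: 6f XOR 01 = 6e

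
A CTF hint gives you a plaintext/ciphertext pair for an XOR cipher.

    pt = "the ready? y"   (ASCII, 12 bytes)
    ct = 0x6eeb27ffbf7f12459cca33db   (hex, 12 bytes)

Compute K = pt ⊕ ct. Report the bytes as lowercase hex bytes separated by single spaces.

Since ct = pt ⊕ K, XORing both sides with pt gives K = pt ⊕ ct.
01110100 ^ 01101110 = 00011010
01101000 ^ 11101011 = 10000011
01100101 ^ 00100111 = 01000010
00100000 ^ 11111111 = 11011111
01110010 ^ 10111111 = 11001101
01100101 ^ 01111111 = 00011010
01100001 ^ 00010010 = 01110011
01100100 ^ 01000101 = 00100001
01111001 ^ 10011100 = 11100101
00111111 ^ 11001010 = 11110101
00100000 ^ 00110011 = 00010011
01111001 ^ 11011011 = 10100010

1a 83 42 df cd 1a 73 21 e5 f5 13 a2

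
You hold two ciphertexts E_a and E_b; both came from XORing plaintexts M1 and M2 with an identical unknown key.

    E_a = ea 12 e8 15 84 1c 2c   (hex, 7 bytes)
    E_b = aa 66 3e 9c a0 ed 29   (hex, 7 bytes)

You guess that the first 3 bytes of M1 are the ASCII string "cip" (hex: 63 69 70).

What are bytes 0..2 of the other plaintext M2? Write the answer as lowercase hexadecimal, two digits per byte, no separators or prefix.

231da6

First, E_a ⊕ E_b = (M1 ⊕ K) ⊕ (M2 ⊕ K) = M1 ⊕ M2, so the key drops out. Then M2 = (M1 ⊕ M2) ⊕ M1 over the first 3 bytes.
byte 0: (ea ⊕ aa) ⊕ 63 = 40 ⊕ 63 = 23
byte 1: (12 ⊕ 66) ⊕ 69 = 74 ⊕ 69 = 1d
byte 2: (e8 ⊕ 3e) ⊕ 70 = d6 ⊕ 70 = a6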